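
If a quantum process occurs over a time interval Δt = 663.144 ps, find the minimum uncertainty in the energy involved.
496.281 neV

Using the energy-time uncertainty principle:
ΔEΔt ≥ ℏ/2

The minimum uncertainty in energy is:
ΔE_min = ℏ/(2Δt)
ΔE_min = (1.055e-34 J·s) / (2 × 6.631e-10 s)
ΔE_min = 7.951e-26 J = 496.281 neV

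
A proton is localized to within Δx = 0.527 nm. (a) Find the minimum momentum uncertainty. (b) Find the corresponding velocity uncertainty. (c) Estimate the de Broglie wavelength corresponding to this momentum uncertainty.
(a) Δp_min = 1.001 × 10^-25 kg·m/s
(b) Δv_min = 59.819 m/s
(c) λ_dB = 6.622 nm

Step-by-step:

(a) From the uncertainty principle:
Δp_min = ℏ/(2Δx) = (1.055e-34 J·s)/(2 × 5.270e-10 m) = 1.001e-25 kg·m/s

(b) The velocity uncertainty:
Δv = Δp/m = (1.001e-25 kg·m/s)/(1.673e-27 kg) = 5.982e+01 m/s = 59.819 m/s

(c) The de Broglie wavelength for this momentum:
λ = h/p = (6.626e-34 J·s)/(1.001e-25 kg·m/s) = 6.622e-09 m = 6.622 nm

Note: The de Broglie wavelength is comparable to the localization size, as expected from wave-particle duality.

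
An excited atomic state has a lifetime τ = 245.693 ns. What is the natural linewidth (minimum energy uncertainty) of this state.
1.340 neV

Using the energy-time uncertainty principle:
ΔEΔt ≥ ℏ/2

The lifetime τ represents the time uncertainty Δt.
The natural linewidth (minimum energy uncertainty) is:

ΔE = ℏ/(2τ)
ΔE = (1.055e-34 J·s) / (2 × 2.457e-07 s)
ΔE = 2.146e-28 J = 1.340 neV

This natural linewidth limits the precision of spectroscopic measurements.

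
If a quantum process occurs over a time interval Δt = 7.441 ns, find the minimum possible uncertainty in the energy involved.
44.229 neV

Using the energy-time uncertainty principle:
ΔEΔt ≥ ℏ/2

The minimum uncertainty in energy is:
ΔE_min = ℏ/(2Δt)
ΔE_min = (1.055e-34 J·s) / (2 × 7.441e-09 s)
ΔE_min = 7.086e-27 J = 44.229 neV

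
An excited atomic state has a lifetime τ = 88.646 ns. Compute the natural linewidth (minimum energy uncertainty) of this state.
3.713 neV

Using the energy-time uncertainty principle:
ΔEΔt ≥ ℏ/2

The lifetime τ represents the time uncertainty Δt.
The natural linewidth (minimum energy uncertainty) is:

ΔE = ℏ/(2τ)
ΔE = (1.055e-34 J·s) / (2 × 8.865e-08 s)
ΔE = 5.948e-28 J = 3.713 neV

This natural linewidth limits the precision of spectroscopic measurements.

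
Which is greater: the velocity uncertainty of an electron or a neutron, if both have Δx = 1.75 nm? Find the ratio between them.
The electron has the larger minimum velocity uncertainty, by a ratio of 1838.7.

For both particles, Δp_min = ℏ/(2Δx) = 3.013e-26 kg·m/s (same for both).

The velocity uncertainty is Δv = Δp/m:
- electron: Δv = 3.013e-26 / 9.109e-31 = 3.308e+04 m/s = 33.076 km/s
- neutron: Δv = 3.013e-26 / 1.675e-27 = 1.799e+01 m/s = 17.989 m/s

Ratio: 3.308e+04 / 1.799e+01 = 1838.7

The lighter particle has larger velocity uncertainty because Δv ∝ 1/m.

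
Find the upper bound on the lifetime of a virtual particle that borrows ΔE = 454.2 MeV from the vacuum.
7.246 × 10^-25 s

Using the energy-time uncertainty principle:
ΔEΔt ≥ ℏ/2

For a virtual particle borrowing energy ΔE, the maximum lifetime is:
Δt_max = ℏ/(2ΔE)

Converting energy:
ΔE = 454.2 MeV = 7.277e-11 J

Δt_max = (1.055e-34 J·s) / (2 × 7.277e-11 J)
Δt_max = 7.246e-25 s = 7.246 × 10^-25 s

Virtual particles with higher borrowed energy exist for shorter times.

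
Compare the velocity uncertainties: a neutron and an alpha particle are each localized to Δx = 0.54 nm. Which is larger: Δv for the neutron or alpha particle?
The neutron has the larger minimum velocity uncertainty, by a ratio of 4.0.

For both particles, Δp_min = ℏ/(2Δx) = 9.765e-26 kg·m/s (same for both).

The velocity uncertainty is Δv = Δp/m:
- neutron: Δv = 9.765e-26 / 1.675e-27 = 5.830e+01 m/s = 58.298 m/s
- alpha particle: Δv = 9.765e-26 / 6.645e-27 = 1.470e+01 m/s = 14.695 m/s

Ratio: 5.830e+01 / 1.470e+01 = 4.0

The lighter particle has larger velocity uncertainty because Δv ∝ 1/m.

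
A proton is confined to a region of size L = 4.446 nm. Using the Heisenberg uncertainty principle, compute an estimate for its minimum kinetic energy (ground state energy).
262.431 neV

Using the uncertainty principle to estimate ground state energy:

1. The position uncertainty is approximately the confinement size:
   Δx ≈ L = 4.446e-09 m

2. From ΔxΔp ≥ ℏ/2, the minimum momentum uncertainty is:
   Δp ≈ ℏ/(2L) = 1.186e-26 kg·m/s

3. The kinetic energy is approximately:
   KE ≈ (Δp)²/(2m) = (1.186e-26)²/(2 × 1.673e-27 kg)
   KE ≈ 4.205e-26 J = 262.431 neV

This is an order-of-magnitude estimate of the ground state energy.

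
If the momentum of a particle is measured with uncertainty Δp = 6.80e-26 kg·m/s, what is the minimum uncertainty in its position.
775.420 pm

Using the Heisenberg uncertainty principle:
ΔxΔp ≥ ℏ/2

The minimum uncertainty in position is:
Δx_min = ℏ/(2Δp)
Δx_min = (1.055e-34 J·s) / (2 × 6.800e-26 kg·m/s)
Δx_min = 7.754e-10 m = 775.420 pm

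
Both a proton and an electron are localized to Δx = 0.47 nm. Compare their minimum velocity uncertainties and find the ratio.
The electron has the larger minimum velocity uncertainty, by a ratio of 1836.2.

For both particles, Δp_min = ℏ/(2Δx) = 1.122e-25 kg·m/s (same for both).

The velocity uncertainty is Δv = Δp/m:
- proton: Δv = 1.122e-25 / 1.673e-27 = 6.707e+01 m/s = 67.073 m/s
- electron: Δv = 1.122e-25 / 9.109e-31 = 1.232e+05 m/s = 123.157 km/s

Ratio: 1.232e+05 / 6.707e+01 = 1836.2

The lighter particle has larger velocity uncertainty because Δv ∝ 1/m.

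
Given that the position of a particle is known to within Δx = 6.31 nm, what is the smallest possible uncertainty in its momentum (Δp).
8.356 × 10^-27 kg·m/s

Using the Heisenberg uncertainty principle:
ΔxΔp ≥ ℏ/2

The minimum uncertainty in momentum is:
Δp_min = ℏ/(2Δx)
Δp_min = (1.055e-34 J·s) / (2 × 6.310e-09 m)
Δp_min = 8.356e-27 kg·m/s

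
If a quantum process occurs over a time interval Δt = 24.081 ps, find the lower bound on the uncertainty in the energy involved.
13.667 μeV

Using the energy-time uncertainty principle:
ΔEΔt ≥ ℏ/2

The minimum uncertainty in energy is:
ΔE_min = ℏ/(2Δt)
ΔE_min = (1.055e-34 J·s) / (2 × 2.408e-11 s)
ΔE_min = 2.190e-24 J = 13.667 μeV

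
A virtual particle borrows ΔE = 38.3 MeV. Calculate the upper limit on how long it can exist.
8.593 ys

Using the energy-time uncertainty principle:
ΔEΔt ≥ ℏ/2

For a virtual particle borrowing energy ΔE, the maximum lifetime is:
Δt_max = ℏ/(2ΔE)

Converting energy:
ΔE = 38.3 MeV = 6.136e-12 J

Δt_max = (1.055e-34 J·s) / (2 × 6.136e-12 J)
Δt_max = 8.593e-24 s = 8.593 ys

Virtual particles with higher borrowed energy exist for shorter times.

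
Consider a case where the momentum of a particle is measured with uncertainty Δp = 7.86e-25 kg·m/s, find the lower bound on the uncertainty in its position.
67.085 pm

Using the Heisenberg uncertainty principle:
ΔxΔp ≥ ℏ/2

The minimum uncertainty in position is:
Δx_min = ℏ/(2Δp)
Δx_min = (1.055e-34 J·s) / (2 × 7.860e-25 kg·m/s)
Δx_min = 6.708e-11 m = 67.085 pm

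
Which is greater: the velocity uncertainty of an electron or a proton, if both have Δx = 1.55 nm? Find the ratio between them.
The electron has the larger minimum velocity uncertainty, by a ratio of 1836.2.

For both particles, Δp_min = ℏ/(2Δx) = 3.402e-26 kg·m/s (same for both).

The velocity uncertainty is Δv = Δp/m:
- electron: Δv = 3.402e-26 / 9.109e-31 = 3.734e+04 m/s = 37.344 km/s
- proton: Δv = 3.402e-26 / 1.673e-27 = 2.034e+01 m/s = 20.338 m/s

Ratio: 3.734e+04 / 2.034e+01 = 1836.2

The lighter particle has larger velocity uncertainty because Δv ∝ 1/m.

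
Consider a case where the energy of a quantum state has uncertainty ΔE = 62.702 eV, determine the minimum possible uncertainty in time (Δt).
5.249 as

Using the energy-time uncertainty principle:
ΔEΔt ≥ ℏ/2

The minimum uncertainty in time is:
Δt_min = ℏ/(2ΔE)
Δt_min = (1.055e-34 J·s) / (2 × 1.005e-17 J)
Δt_min = 5.249e-18 s = 5.249 as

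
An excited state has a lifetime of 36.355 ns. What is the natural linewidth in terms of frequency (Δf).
2.189 MHz

Using the energy-time uncertainty principle and E = hf:
ΔEΔt ≥ ℏ/2
hΔf·Δt ≥ ℏ/2

The minimum frequency uncertainty is:
Δf = ℏ/(2hτ) = 1/(4πτ)
Δf = 1/(4π × 3.635e-08 s)
Δf = 2.189e+06 Hz = 2.189 MHz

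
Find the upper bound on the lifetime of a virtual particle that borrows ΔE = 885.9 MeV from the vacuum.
3.715 × 10^-25 s

Using the energy-time uncertainty principle:
ΔEΔt ≥ ℏ/2

For a virtual particle borrowing energy ΔE, the maximum lifetime is:
Δt_max = ℏ/(2ΔE)

Converting energy:
ΔE = 885.9 MeV = 1.419e-10 J

Δt_max = (1.055e-34 J·s) / (2 × 1.419e-10 J)
Δt_max = 3.715e-25 s = 3.715 × 10^-25 s

Virtual particles with higher borrowed energy exist for shorter times.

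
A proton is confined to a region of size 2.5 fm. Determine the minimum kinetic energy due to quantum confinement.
829.992 keV

Using the uncertainty principle:

1. Position uncertainty: Δx ≈ 2.500e-15 m
2. Minimum momentum uncertainty: Δp = ℏ/(2Δx) = 2.109e-20 kg·m/s
3. Minimum kinetic energy:
   KE = (Δp)²/(2m) = (2.109e-20)²/(2 × 1.673e-27 kg)
   KE = 1.330e-13 J = 829.992 keV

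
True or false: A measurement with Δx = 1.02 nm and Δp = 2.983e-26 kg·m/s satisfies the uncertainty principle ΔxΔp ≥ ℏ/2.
No, it violates the uncertainty principle (impossible measurement).

Calculate the product ΔxΔp:
ΔxΔp = (1.020e-09 m) × (2.983e-26 kg·m/s)
ΔxΔp = 3.043e-35 J·s

Compare to the minimum allowed value ℏ/2:
ℏ/2 = 5.273e-35 J·s

Since ΔxΔp = 3.043e-35 J·s < 5.273e-35 J·s = ℏ/2,
the measurement violates the uncertainty principle.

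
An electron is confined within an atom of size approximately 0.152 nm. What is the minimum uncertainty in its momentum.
3.469 × 10^-25 kg·m/s

Using the Heisenberg uncertainty principle:
ΔxΔp ≥ ℏ/2

With Δx ≈ L = 1.520e-10 m (the confinement size):
Δp_min = ℏ/(2Δx)
Δp_min = (1.055e-34 J·s) / (2 × 1.520e-10 m)
Δp_min = 3.469e-25 kg·m/s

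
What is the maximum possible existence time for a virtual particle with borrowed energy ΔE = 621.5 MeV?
5.295 × 10^-25 s

Using the energy-time uncertainty principle:
ΔEΔt ≥ ℏ/2

For a virtual particle borrowing energy ΔE, the maximum lifetime is:
Δt_max = ℏ/(2ΔE)

Converting energy:
ΔE = 621.5 MeV = 9.958e-11 J

Δt_max = (1.055e-34 J·s) / (2 × 9.958e-11 J)
Δt_max = 5.295e-25 s = 5.295 × 10^-25 s

Virtual particles with higher borrowed energy exist for shorter times.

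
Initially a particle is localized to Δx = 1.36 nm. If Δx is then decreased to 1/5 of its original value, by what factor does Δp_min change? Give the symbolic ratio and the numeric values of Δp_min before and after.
Original Δp_min = 3.877 × 10^-26 kg·m/s; new Δp'_min = 1.939 × 10^-25 kg·m/s; ratio Δp'_min/Δp_min = 5.

From the uncertainty principle ΔxΔp ≥ ℏ/2, the minimum momentum uncertainty is Δp_min = ℏ/(2Δx).

Original (Δx = 1.36 nm = 1.360e-09 m):
Δp_min = (1.055e-34 J·s)/(2 × 1.360e-09 m) = 3.877e-26 kg·m/s

When Δx → (1/5)Δx:
Δp'_min = ℏ/(2 × (1/5)Δx) = 5 × ℏ/(2Δx) = 5 × Δp_min
Δp'_min = 5 × 3.877e-26 kg·m/s = 1.939e-25 kg·m/s

Since Δp_min ∝ 1/Δx, when Δx is decreased to 1/5 of its original value, Δp_min increases to 5 times its original value.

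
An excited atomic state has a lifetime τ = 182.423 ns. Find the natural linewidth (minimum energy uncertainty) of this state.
1.804 neV

Using the energy-time uncertainty principle:
ΔEΔt ≥ ℏ/2

The lifetime τ represents the time uncertainty Δt.
The natural linewidth (minimum energy uncertainty) is:

ΔE = ℏ/(2τ)
ΔE = (1.055e-34 J·s) / (2 × 1.824e-07 s)
ΔE = 2.890e-28 J = 1.804 neV

This natural linewidth limits the precision of spectroscopic measurements.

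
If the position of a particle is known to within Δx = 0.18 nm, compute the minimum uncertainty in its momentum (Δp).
2.929 × 10^-25 kg·m/s

Using the Heisenberg uncertainty principle:
ΔxΔp ≥ ℏ/2

The minimum uncertainty in momentum is:
Δp_min = ℏ/(2Δx)
Δp_min = (1.055e-34 J·s) / (2 × 1.800e-10 m)
Δp_min = 2.929e-25 kg·m/s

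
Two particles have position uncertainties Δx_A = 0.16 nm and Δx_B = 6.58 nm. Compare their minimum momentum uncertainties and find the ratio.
Particle A has the larger minimum momentum uncertainty, by a factor of 41.12.

For each particle, the minimum momentum uncertainty is Δp_min = ℏ/(2Δx):

Particle A: Δp_A = ℏ/(2×1.600e-10 m) = 3.296e-25 kg·m/s
Particle B: Δp_B = ℏ/(2×6.580e-09 m) = 8.013e-27 kg·m/s

Ratio: Δp_A/Δp_B = 41.12

Since Δp_min ∝ 1/Δx, the particle with smaller position uncertainty (A) has larger momentum uncertainty.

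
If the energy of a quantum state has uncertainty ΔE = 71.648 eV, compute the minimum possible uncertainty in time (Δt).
4.593 as

Using the energy-time uncertainty principle:
ΔEΔt ≥ ℏ/2

The minimum uncertainty in time is:
Δt_min = ℏ/(2ΔE)
Δt_min = (1.055e-34 J·s) / (2 × 1.148e-17 J)
Δt_min = 4.593e-18 s = 4.593 as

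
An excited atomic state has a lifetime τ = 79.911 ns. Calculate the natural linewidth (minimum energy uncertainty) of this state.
4.118 neV

Using the energy-time uncertainty principle:
ΔEΔt ≥ ℏ/2

The lifetime τ represents the time uncertainty Δt.
The natural linewidth (minimum energy uncertainty) is:

ΔE = ℏ/(2τ)
ΔE = (1.055e-34 J·s) / (2 × 7.991e-08 s)
ΔE = 6.598e-28 J = 4.118 neV

This natural linewidth limits the precision of spectroscopic measurements.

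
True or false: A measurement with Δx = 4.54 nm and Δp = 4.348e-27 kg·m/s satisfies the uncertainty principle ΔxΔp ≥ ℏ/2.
No, it violates the uncertainty principle (impossible measurement).

Calculate the product ΔxΔp:
ΔxΔp = (4.540e-09 m) × (4.348e-27 kg·m/s)
ΔxΔp = 1.974e-35 J·s

Compare to the minimum allowed value ℏ/2:
ℏ/2 = 5.273e-35 J·s

Since ΔxΔp = 1.974e-35 J·s < 5.273e-35 J·s = ℏ/2,
the measurement violates the uncertainty principle.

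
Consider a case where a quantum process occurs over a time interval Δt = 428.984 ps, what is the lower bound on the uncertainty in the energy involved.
767.175 neV

Using the energy-time uncertainty principle:
ΔEΔt ≥ ℏ/2

The minimum uncertainty in energy is:
ΔE_min = ℏ/(2Δt)
ΔE_min = (1.055e-34 J·s) / (2 × 4.290e-10 s)
ΔE_min = 1.229e-25 J = 767.175 neV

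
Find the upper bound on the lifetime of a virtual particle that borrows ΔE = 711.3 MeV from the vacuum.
4.627 × 10^-25 s

Using the energy-time uncertainty principle:
ΔEΔt ≥ ℏ/2

For a virtual particle borrowing energy ΔE, the maximum lifetime is:
Δt_max = ℏ/(2ΔE)

Converting energy:
ΔE = 711.3 MeV = 1.140e-10 J

Δt_max = (1.055e-34 J·s) / (2 × 1.140e-10 J)
Δt_max = 4.627e-25 s = 4.627 × 10^-25 s

Virtual particles with higher borrowed energy exist for shorter times.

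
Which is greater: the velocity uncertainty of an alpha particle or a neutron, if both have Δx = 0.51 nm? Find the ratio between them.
The neutron has the larger minimum velocity uncertainty, by a ratio of 4.0.

For both particles, Δp_min = ℏ/(2Δx) = 1.034e-25 kg·m/s (same for both).

The velocity uncertainty is Δv = Δp/m:
- alpha particle: Δv = 1.034e-25 / 6.645e-27 = 1.556e+01 m/s = 15.560 m/s
- neutron: Δv = 1.034e-25 / 1.675e-27 = 6.173e+01 m/s = 61.728 m/s

Ratio: 6.173e+01 / 1.556e+01 = 4.0

The lighter particle has larger velocity uncertainty because Δv ∝ 1/m.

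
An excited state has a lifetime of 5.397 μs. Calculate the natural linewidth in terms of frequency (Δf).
14.745 kHz

Using the energy-time uncertainty principle and E = hf:
ΔEΔt ≥ ℏ/2
hΔf·Δt ≥ ℏ/2

The minimum frequency uncertainty is:
Δf = ℏ/(2hτ) = 1/(4πτ)
Δf = 1/(4π × 5.397e-06 s)
Δf = 1.474e+04 Hz = 14.745 kHz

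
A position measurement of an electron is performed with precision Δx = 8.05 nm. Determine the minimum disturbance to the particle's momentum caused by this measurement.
6.550 × 10^-27 kg·m/s

The uncertainty principle implies that measuring position disturbs momentum:
ΔxΔp ≥ ℏ/2

When we measure position with precision Δx, we necessarily introduce a momentum uncertainty:
Δp ≥ ℏ/(2Δx)
Δp_min = (1.055e-34 J·s) / (2 × 8.050e-09 m)
Δp_min = 6.550e-27 kg·m/s

The more precisely we measure position, the greater the momentum disturbance.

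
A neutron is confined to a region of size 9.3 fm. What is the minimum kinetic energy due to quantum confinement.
59.895 keV

Using the uncertainty principle:

1. Position uncertainty: Δx ≈ 9.300e-15 m
2. Minimum momentum uncertainty: Δp = ℏ/(2Δx) = 5.670e-21 kg·m/s
3. Minimum kinetic energy:
   KE = (Δp)²/(2m) = (5.670e-21)²/(2 × 1.675e-27 kg)
   KE = 9.596e-15 J = 59.895 keV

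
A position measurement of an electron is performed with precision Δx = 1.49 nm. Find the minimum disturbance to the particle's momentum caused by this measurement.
3.539 × 10^-26 kg·m/s

The uncertainty principle implies that measuring position disturbs momentum:
ΔxΔp ≥ ℏ/2

When we measure position with precision Δx, we necessarily introduce a momentum uncertainty:
Δp ≥ ℏ/(2Δx)
Δp_min = (1.055e-34 J·s) / (2 × 1.490e-09 m)
Δp_min = 3.539e-26 kg·m/s

The more precisely we measure position, the greater the momentum disturbance.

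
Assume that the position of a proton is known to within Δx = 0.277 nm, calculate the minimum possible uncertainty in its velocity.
113.807 m/s

Using the Heisenberg uncertainty principle and Δp = mΔv:
ΔxΔp ≥ ℏ/2
Δx(mΔv) ≥ ℏ/2

The minimum uncertainty in velocity is:
Δv_min = ℏ/(2mΔx)
Δv_min = (1.055e-34 J·s) / (2 × 1.673e-27 kg × 2.770e-10 m)
Δv_min = 1.138e+02 m/s = 113.807 m/s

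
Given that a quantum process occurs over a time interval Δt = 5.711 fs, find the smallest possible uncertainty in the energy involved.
57.627 meV

Using the energy-time uncertainty principle:
ΔEΔt ≥ ℏ/2

The minimum uncertainty in energy is:
ΔE_min = ℏ/(2Δt)
ΔE_min = (1.055e-34 J·s) / (2 × 5.711e-15 s)
ΔE_min = 9.233e-21 J = 57.627 meV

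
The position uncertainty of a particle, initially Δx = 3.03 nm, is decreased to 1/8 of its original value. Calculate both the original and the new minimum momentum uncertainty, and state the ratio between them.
Original Δp_min = 1.740 × 10^-26 kg·m/s; new Δp'_min = 1.392 × 10^-25 kg·m/s; ratio Δp'_min/Δp_min = 8.

From the uncertainty principle ΔxΔp ≥ ℏ/2, the minimum momentum uncertainty is Δp_min = ℏ/(2Δx).

Original (Δx = 3.03 nm = 3.030e-09 m):
Δp_min = (1.055e-34 J·s)/(2 × 3.030e-09 m) = 1.740e-26 kg·m/s

When Δx → (1/8)Δx:
Δp'_min = ℏ/(2 × (1/8)Δx) = 8 × ℏ/(2Δx) = 8 × Δp_min
Δp'_min = 8 × 1.740e-26 kg·m/s = 1.392e-25 kg·m/s

Since Δp_min ∝ 1/Δx, when Δx is decreased to 1/8 of its original value, Δp_min increases to 8 times its original value.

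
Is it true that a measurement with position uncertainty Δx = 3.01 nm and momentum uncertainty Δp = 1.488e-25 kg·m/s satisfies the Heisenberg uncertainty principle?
Yes, it satisfies the uncertainty principle.

Calculate the product ΔxΔp:
ΔxΔp = (3.010e-09 m) × (1.488e-25 kg·m/s)
ΔxΔp = 4.479e-34 J·s

Compare to the minimum allowed value ℏ/2:
ℏ/2 = 5.273e-35 J·s

Since ΔxΔp = 4.479e-34 J·s ≥ 5.273e-35 J·s = ℏ/2,
the measurement satisfies the uncertainty principle.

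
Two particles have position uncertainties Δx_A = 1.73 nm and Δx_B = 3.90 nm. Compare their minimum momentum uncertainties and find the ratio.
Particle A has the larger minimum momentum uncertainty, by a factor of 2.25.

For each particle, the minimum momentum uncertainty is Δp_min = ℏ/(2Δx):

Particle A: Δp_A = ℏ/(2×1.730e-09 m) = 3.048e-26 kg·m/s
Particle B: Δp_B = ℏ/(2×3.900e-09 m) = 1.352e-26 kg·m/s

Ratio: Δp_A/Δp_B = 2.25

Since Δp_min ∝ 1/Δx, the particle with smaller position uncertainty (A) has larger momentum uncertainty.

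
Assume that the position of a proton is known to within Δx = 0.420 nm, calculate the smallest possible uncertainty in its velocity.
75.058 m/s

Using the Heisenberg uncertainty principle and Δp = mΔv:
ΔxΔp ≥ ℏ/2
Δx(mΔv) ≥ ℏ/2

The minimum uncertainty in velocity is:
Δv_min = ℏ/(2mΔx)
Δv_min = (1.055e-34 J·s) / (2 × 1.673e-27 kg × 4.200e-10 m)
Δv_min = 7.506e+01 m/s = 75.058 m/s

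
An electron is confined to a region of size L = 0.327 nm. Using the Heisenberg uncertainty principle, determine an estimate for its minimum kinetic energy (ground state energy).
89.077 meV

Using the uncertainty principle to estimate ground state energy:

1. The position uncertainty is approximately the confinement size:
   Δx ≈ L = 3.270e-10 m

2. From ΔxΔp ≥ ℏ/2, the minimum momentum uncertainty is:
   Δp ≈ ℏ/(2L) = 1.612e-25 kg·m/s

3. The kinetic energy is approximately:
   KE ≈ (Δp)²/(2m) = (1.612e-25)²/(2 × 9.109e-31 kg)
   KE ≈ 1.427e-20 J = 89.077 meV

This is an order-of-magnitude estimate of the ground state energy.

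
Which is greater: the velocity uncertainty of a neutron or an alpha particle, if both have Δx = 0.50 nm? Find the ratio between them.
The neutron has the larger minimum velocity uncertainty, by a ratio of 4.0.

For both particles, Δp_min = ℏ/(2Δx) = 1.055e-25 kg·m/s (same for both).

The velocity uncertainty is Δv = Δp/m:
- neutron: Δv = 1.055e-25 / 1.675e-27 = 6.296e+01 m/s = 62.962 m/s
- alpha particle: Δv = 1.055e-25 / 6.645e-27 = 1.587e+01 m/s = 15.871 m/s

Ratio: 6.296e+01 / 1.587e+01 = 4.0

The lighter particle has larger velocity uncertainty because Δv ∝ 1/m.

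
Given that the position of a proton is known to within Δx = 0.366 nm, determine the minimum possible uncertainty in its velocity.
86.133 m/s

Using the Heisenberg uncertainty principle and Δp = mΔv:
ΔxΔp ≥ ℏ/2
Δx(mΔv) ≥ ℏ/2

The minimum uncertainty in velocity is:
Δv_min = ℏ/(2mΔx)
Δv_min = (1.055e-34 J·s) / (2 × 1.673e-27 kg × 3.660e-10 m)
Δv_min = 8.613e+01 m/s = 86.133 m/s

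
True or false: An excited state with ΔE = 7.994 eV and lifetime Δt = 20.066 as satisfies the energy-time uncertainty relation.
No, it violates the uncertainty relation.

Calculate the product ΔEΔt:
ΔE = 7.994 eV = 1.281e-18 J
ΔEΔt = (1.281e-18 J) × (2.007e-17 s)
ΔEΔt = 2.570e-35 J·s

Compare to the minimum allowed value ℏ/2:
ℏ/2 = 5.273e-35 J·s

Since ΔEΔt = 2.570e-35 J·s < 5.273e-35 J·s = ℏ/2,
this violates the uncertainty relation.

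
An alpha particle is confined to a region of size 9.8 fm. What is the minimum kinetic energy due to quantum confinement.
13.597 keV

Using the uncertainty principle:

1. Position uncertainty: Δx ≈ 9.800e-15 m
2. Minimum momentum uncertainty: Δp = ℏ/(2Δx) = 5.380e-21 kg·m/s
3. Minimum kinetic energy:
   KE = (Δp)²/(2m) = (5.380e-21)²/(2 × 6.645e-27 kg)
   KE = 2.178e-15 J = 13.597 keV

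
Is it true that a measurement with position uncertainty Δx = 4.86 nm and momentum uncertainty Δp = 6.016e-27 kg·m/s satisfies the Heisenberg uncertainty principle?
No, it violates the uncertainty principle (impossible measurement).

Calculate the product ΔxΔp:
ΔxΔp = (4.860e-09 m) × (6.016e-27 kg·m/s)
ΔxΔp = 2.924e-35 J·s

Compare to the minimum allowed value ℏ/2:
ℏ/2 = 5.273e-35 J·s

Since ΔxΔp = 2.924e-35 J·s < 5.273e-35 J·s = ℏ/2,
the measurement violates the uncertainty principle.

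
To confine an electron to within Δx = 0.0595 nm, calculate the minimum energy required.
2.690 eV

Localizing a particle requires giving it sufficient momentum uncertainty:

1. From uncertainty principle: Δp ≥ ℏ/(2Δx)
   Δp_min = (1.055e-34 J·s) / (2 × 5.950e-11 m)
   Δp_min = 8.862e-25 kg·m/s

2. This momentum uncertainty corresponds to kinetic energy:
   KE ≈ (Δp)²/(2m) = (8.862e-25)²/(2 × 9.109e-31 kg)
   KE = 4.311e-19 J = 2.690 eV

Tighter localization requires more energy.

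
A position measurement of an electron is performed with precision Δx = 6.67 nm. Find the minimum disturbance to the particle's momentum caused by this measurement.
7.905 × 10^-27 kg·m/s

The uncertainty principle implies that measuring position disturbs momentum:
ΔxΔp ≥ ℏ/2

When we measure position with precision Δx, we necessarily introduce a momentum uncertainty:
Δp ≥ ℏ/(2Δx)
Δp_min = (1.055e-34 J·s) / (2 × 6.670e-09 m)
Δp_min = 7.905e-27 kg·m/s

The more precisely we measure position, the greater the momentum disturbance.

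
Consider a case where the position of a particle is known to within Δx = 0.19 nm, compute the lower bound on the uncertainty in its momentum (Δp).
2.775 × 10^-25 kg·m/s

Using the Heisenberg uncertainty principle:
ΔxΔp ≥ ℏ/2

The minimum uncertainty in momentum is:
Δp_min = ℏ/(2Δx)
Δp_min = (1.055e-34 J·s) / (2 × 1.900e-10 m)
Δp_min = 2.775e-25 kg·m/s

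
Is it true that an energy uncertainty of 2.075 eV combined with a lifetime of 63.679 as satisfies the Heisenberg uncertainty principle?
No, it violates the uncertainty relation.

Calculate the product ΔEΔt:
ΔE = 2.075 eV = 3.325e-19 J
ΔEΔt = (3.325e-19 J) × (6.368e-17 s)
ΔEΔt = 2.117e-35 J·s

Compare to the minimum allowed value ℏ/2:
ℏ/2 = 5.273e-35 J·s

Since ΔEΔt = 2.117e-35 J·s < 5.273e-35 J·s = ℏ/2,
this violates the uncertainty relation.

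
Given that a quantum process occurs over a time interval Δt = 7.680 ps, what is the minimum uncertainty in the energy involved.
42.852 μeV

Using the energy-time uncertainty principle:
ΔEΔt ≥ ℏ/2

The minimum uncertainty in energy is:
ΔE_min = ℏ/(2Δt)
ΔE_min = (1.055e-34 J·s) / (2 × 7.680e-12 s)
ΔE_min = 6.866e-24 J = 42.852 μeV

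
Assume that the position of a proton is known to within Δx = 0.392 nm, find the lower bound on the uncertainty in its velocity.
80.420 m/s

Using the Heisenberg uncertainty principle and Δp = mΔv:
ΔxΔp ≥ ℏ/2
Δx(mΔv) ≥ ℏ/2

The minimum uncertainty in velocity is:
Δv_min = ℏ/(2mΔx)
Δv_min = (1.055e-34 J·s) / (2 × 1.673e-27 kg × 3.920e-10 m)
Δv_min = 8.042e+01 m/s = 80.420 m/s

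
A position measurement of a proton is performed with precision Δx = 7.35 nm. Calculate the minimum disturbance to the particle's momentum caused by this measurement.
7.174 × 10^-27 kg·m/s

The uncertainty principle implies that measuring position disturbs momentum:
ΔxΔp ≥ ℏ/2

When we measure position with precision Δx, we necessarily introduce a momentum uncertainty:
Δp ≥ ℏ/(2Δx)
Δp_min = (1.055e-34 J·s) / (2 × 7.350e-09 m)
Δp_min = 7.174e-27 kg·m/s

The more precisely we measure position, the greater the momentum disturbance.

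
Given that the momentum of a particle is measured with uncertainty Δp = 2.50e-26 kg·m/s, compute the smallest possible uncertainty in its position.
2.109 nm

Using the Heisenberg uncertainty principle:
ΔxΔp ≥ ℏ/2

The minimum uncertainty in position is:
Δx_min = ℏ/(2Δp)
Δx_min = (1.055e-34 J·s) / (2 × 2.500e-26 kg·m/s)
Δx_min = 2.109e-09 m = 2.109 nm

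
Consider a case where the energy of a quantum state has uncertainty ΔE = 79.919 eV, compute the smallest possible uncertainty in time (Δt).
4.118 as

Using the energy-time uncertainty principle:
ΔEΔt ≥ ℏ/2

The minimum uncertainty in time is:
Δt_min = ℏ/(2ΔE)
Δt_min = (1.055e-34 J·s) / (2 × 1.280e-17 J)
Δt_min = 4.118e-18 s = 4.118 as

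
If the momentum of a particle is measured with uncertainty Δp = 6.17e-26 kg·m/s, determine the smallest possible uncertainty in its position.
854.596 pm

Using the Heisenberg uncertainty principle:
ΔxΔp ≥ ℏ/2

The minimum uncertainty in position is:
Δx_min = ℏ/(2Δp)
Δx_min = (1.055e-34 J·s) / (2 × 6.170e-26 kg·m/s)
Δx_min = 8.546e-10 m = 854.596 pm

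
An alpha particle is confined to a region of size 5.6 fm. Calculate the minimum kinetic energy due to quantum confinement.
41.639 keV

Using the uncertainty principle:

1. Position uncertainty: Δx ≈ 5.600e-15 m
2. Minimum momentum uncertainty: Δp = ℏ/(2Δx) = 9.416e-21 kg·m/s
3. Minimum kinetic energy:
   KE = (Δp)²/(2m) = (9.416e-21)²/(2 × 6.645e-27 kg)
   KE = 6.671e-15 J = 41.639 keV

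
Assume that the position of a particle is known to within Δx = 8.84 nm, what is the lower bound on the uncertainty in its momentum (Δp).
5.965 × 10^-27 kg·m/s

Using the Heisenberg uncertainty principle:
ΔxΔp ≥ ℏ/2

The minimum uncertainty in momentum is:
Δp_min = ℏ/(2Δx)
Δp_min = (1.055e-34 J·s) / (2 × 8.840e-09 m)
Δp_min = 5.965e-27 kg·m/s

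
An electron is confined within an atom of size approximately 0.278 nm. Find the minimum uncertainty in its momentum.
1.897 × 10^-25 kg·m/s

Using the Heisenberg uncertainty principle:
ΔxΔp ≥ ℏ/2

With Δx ≈ L = 2.780e-10 m (the confinement size):
Δp_min = ℏ/(2Δx)
Δp_min = (1.055e-34 J·s) / (2 × 2.780e-10 m)
Δp_min = 1.897e-25 kg·m/s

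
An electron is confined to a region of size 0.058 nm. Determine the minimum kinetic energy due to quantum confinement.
2.831 eV

Using the uncertainty principle:

1. Position uncertainty: Δx ≈ 5.800e-11 m
2. Minimum momentum uncertainty: Δp = ℏ/(2Δx) = 9.091e-25 kg·m/s
3. Minimum kinetic energy:
   KE = (Δp)²/(2m) = (9.091e-25)²/(2 × 9.109e-31 kg)
   KE = 4.536e-19 J = 2.831 eV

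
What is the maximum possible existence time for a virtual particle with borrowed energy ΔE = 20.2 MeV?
16.292 ys

Using the energy-time uncertainty principle:
ΔEΔt ≥ ℏ/2

For a virtual particle borrowing energy ΔE, the maximum lifetime is:
Δt_max = ℏ/(2ΔE)

Converting energy:
ΔE = 20.2 MeV = 3.236e-12 J

Δt_max = (1.055e-34 J·s) / (2 × 3.236e-12 J)
Δt_max = 1.629e-23 s = 16.292 ys

Virtual particles with higher borrowed energy exist for shorter times.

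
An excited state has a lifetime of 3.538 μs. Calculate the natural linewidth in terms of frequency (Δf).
22.492 kHz

Using the energy-time uncertainty principle and E = hf:
ΔEΔt ≥ ℏ/2
hΔf·Δt ≥ ℏ/2

The minimum frequency uncertainty is:
Δf = ℏ/(2hτ) = 1/(4πτ)
Δf = 1/(4π × 3.538e-06 s)
Δf = 2.249e+04 Hz = 22.492 kHz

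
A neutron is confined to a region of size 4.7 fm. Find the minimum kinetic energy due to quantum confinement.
234.509 keV

Using the uncertainty principle:

1. Position uncertainty: Δx ≈ 4.700e-15 m
2. Minimum momentum uncertainty: Δp = ℏ/(2Δx) = 1.122e-20 kg·m/s
3. Minimum kinetic energy:
   KE = (Δp)²/(2m) = (1.122e-20)²/(2 × 1.675e-27 kg)
   KE = 3.757e-14 J = 234.509 keV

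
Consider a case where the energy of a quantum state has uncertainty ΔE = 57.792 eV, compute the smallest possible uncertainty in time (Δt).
5.695 as

Using the energy-time uncertainty principle:
ΔEΔt ≥ ℏ/2

The minimum uncertainty in time is:
Δt_min = ℏ/(2ΔE)
Δt_min = (1.055e-34 J·s) / (2 × 9.259e-18 J)
Δt_min = 5.695e-18 s = 5.695 as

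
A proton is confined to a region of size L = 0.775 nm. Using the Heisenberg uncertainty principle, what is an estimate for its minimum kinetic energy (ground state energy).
8.637 μeV

Using the uncertainty principle to estimate ground state energy:

1. The position uncertainty is approximately the confinement size:
   Δx ≈ L = 7.750e-10 m

2. From ΔxΔp ≥ ℏ/2, the minimum momentum uncertainty is:
   Δp ≈ ℏ/(2L) = 6.804e-26 kg·m/s

3. The kinetic energy is approximately:
   KE ≈ (Δp)²/(2m) = (6.804e-26)²/(2 × 1.673e-27 kg)
   KE ≈ 1.384e-24 J = 8.637 μeV

This is an order-of-magnitude estimate of the ground state energy.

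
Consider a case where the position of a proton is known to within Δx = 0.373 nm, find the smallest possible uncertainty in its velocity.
84.516 m/s

Using the Heisenberg uncertainty principle and Δp = mΔv:
ΔxΔp ≥ ℏ/2
Δx(mΔv) ≥ ℏ/2

The minimum uncertainty in velocity is:
Δv_min = ℏ/(2mΔx)
Δv_min = (1.055e-34 J·s) / (2 × 1.673e-27 kg × 3.730e-10 m)
Δv_min = 8.452e+01 m/s = 84.516 m/s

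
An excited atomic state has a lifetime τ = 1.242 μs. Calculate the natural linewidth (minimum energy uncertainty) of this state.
264.981 peV

Using the energy-time uncertainty principle:
ΔEΔt ≥ ℏ/2

The lifetime τ represents the time uncertainty Δt.
The natural linewidth (minimum energy uncertainty) is:

ΔE = ℏ/(2τ)
ΔE = (1.055e-34 J·s) / (2 × 1.242e-06 s)
ΔE = 4.245e-29 J = 264.981 peV

This natural linewidth limits the precision of spectroscopic measurements.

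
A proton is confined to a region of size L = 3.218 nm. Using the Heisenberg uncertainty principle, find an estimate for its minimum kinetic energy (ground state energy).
500.936 neV

Using the uncertainty principle to estimate ground state energy:

1. The position uncertainty is approximately the confinement size:
   Δx ≈ L = 3.218e-09 m

2. From ΔxΔp ≥ ℏ/2, the minimum momentum uncertainty is:
   Δp ≈ ℏ/(2L) = 1.639e-26 kg·m/s

3. The kinetic energy is approximately:
   KE ≈ (Δp)²/(2m) = (1.639e-26)²/(2 × 1.673e-27 kg)
   KE ≈ 8.026e-26 J = 500.936 neV

This is an order-of-magnitude estimate of the ground state energy.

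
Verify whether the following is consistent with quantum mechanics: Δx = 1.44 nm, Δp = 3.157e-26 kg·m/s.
No, it violates the uncertainty principle (impossible measurement).

Calculate the product ΔxΔp:
ΔxΔp = (1.440e-09 m) × (3.157e-26 kg·m/s)
ΔxΔp = 4.546e-35 J·s

Compare to the minimum allowed value ℏ/2:
ℏ/2 = 5.273e-35 J·s

Since ΔxΔp = 4.546e-35 J·s < 5.273e-35 J·s = ℏ/2,
the measurement violates the uncertainty principle.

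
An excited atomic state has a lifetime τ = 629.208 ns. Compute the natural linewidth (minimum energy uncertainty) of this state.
523.048 peV

Using the energy-time uncertainty principle:
ΔEΔt ≥ ℏ/2

The lifetime τ represents the time uncertainty Δt.
The natural linewidth (minimum energy uncertainty) is:

ΔE = ℏ/(2τ)
ΔE = (1.055e-34 J·s) / (2 × 6.292e-07 s)
ΔE = 8.380e-29 J = 523.048 peV

This natural linewidth limits the precision of spectroscopic measurements.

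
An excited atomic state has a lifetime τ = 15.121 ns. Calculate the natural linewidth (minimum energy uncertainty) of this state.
21.765 neV

Using the energy-time uncertainty principle:
ΔEΔt ≥ ℏ/2

The lifetime τ represents the time uncertainty Δt.
The natural linewidth (minimum energy uncertainty) is:

ΔE = ℏ/(2τ)
ΔE = (1.055e-34 J·s) / (2 × 1.512e-08 s)
ΔE = 3.487e-27 J = 21.765 neV

This natural linewidth limits the precision of spectroscopic measurements.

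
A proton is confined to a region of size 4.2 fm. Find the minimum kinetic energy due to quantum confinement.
294.073 keV

Using the uncertainty principle:

1. Position uncertainty: Δx ≈ 4.200e-15 m
2. Minimum momentum uncertainty: Δp = ℏ/(2Δx) = 1.255e-20 kg·m/s
3. Minimum kinetic energy:
   KE = (Δp)²/(2m) = (1.255e-20)²/(2 × 1.673e-27 kg)
   KE = 4.712e-14 J = 294.073 keV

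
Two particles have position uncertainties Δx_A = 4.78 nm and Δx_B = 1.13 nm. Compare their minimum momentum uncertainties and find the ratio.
Particle B has the larger minimum momentum uncertainty, by a factor of 4.23.

For each particle, the minimum momentum uncertainty is Δp_min = ℏ/(2Δx):

Particle A: Δp_A = ℏ/(2×4.780e-09 m) = 1.103e-26 kg·m/s
Particle B: Δp_B = ℏ/(2×1.130e-09 m) = 4.666e-26 kg·m/s

Ratio: Δp_B/Δp_A = 4.23

Since Δp_min ∝ 1/Δx, the particle with smaller position uncertainty (B) has larger momentum uncertainty.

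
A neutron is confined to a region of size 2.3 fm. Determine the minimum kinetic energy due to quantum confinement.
979.265 keV

Using the uncertainty principle:

1. Position uncertainty: Δx ≈ 2.300e-15 m
2. Minimum momentum uncertainty: Δp = ℏ/(2Δx) = 2.293e-20 kg·m/s
3. Minimum kinetic energy:
   KE = (Δp)²/(2m) = (2.293e-20)²/(2 × 1.675e-27 kg)
   KE = 1.569e-13 J = 979.265 keV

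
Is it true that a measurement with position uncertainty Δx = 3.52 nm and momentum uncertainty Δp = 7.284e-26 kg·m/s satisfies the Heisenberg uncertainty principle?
Yes, it satisfies the uncertainty principle.

Calculate the product ΔxΔp:
ΔxΔp = (3.520e-09 m) × (7.284e-26 kg·m/s)
ΔxΔp = 2.564e-34 J·s

Compare to the minimum allowed value ℏ/2:
ℏ/2 = 5.273e-35 J·s

Since ΔxΔp = 2.564e-34 J·s ≥ 5.273e-35 J·s = ℏ/2,
the measurement satisfies the uncertainty principle.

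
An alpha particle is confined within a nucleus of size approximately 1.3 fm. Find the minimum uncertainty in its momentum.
4.056 × 10^-20 kg·m/s

Using the Heisenberg uncertainty principle:
ΔxΔp ≥ ℏ/2

With Δx ≈ L = 1.300e-15 m (the confinement size):
Δp_min = ℏ/(2Δx)
Δp_min = (1.055e-34 J·s) / (2 × 1.300e-15 m)
Δp_min = 4.056e-20 kg·m/s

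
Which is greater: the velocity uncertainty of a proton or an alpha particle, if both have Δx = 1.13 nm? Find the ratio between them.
The proton has the larger minimum velocity uncertainty, by a ratio of 4.0.

For both particles, Δp_min = ℏ/(2Δx) = 4.666e-26 kg·m/s (same for both).

The velocity uncertainty is Δv = Δp/m:
- proton: Δv = 4.666e-26 / 1.673e-27 = 2.790e+01 m/s = 27.898 m/s
- alpha particle: Δv = 4.666e-26 / 6.645e-27 = 7.023e+00 m/s = 7.023 m/s

Ratio: 2.790e+01 / 7.023e+00 = 4.0

The lighter particle has larger velocity uncertainty because Δv ∝ 1/m.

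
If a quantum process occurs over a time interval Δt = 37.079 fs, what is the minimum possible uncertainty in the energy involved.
8.876 meV

Using the energy-time uncertainty principle:
ΔEΔt ≥ ℏ/2

The minimum uncertainty in energy is:
ΔE_min = ℏ/(2Δt)
ΔE_min = (1.055e-34 J·s) / (2 × 3.708e-14 s)
ΔE_min = 1.422e-21 J = 8.876 meV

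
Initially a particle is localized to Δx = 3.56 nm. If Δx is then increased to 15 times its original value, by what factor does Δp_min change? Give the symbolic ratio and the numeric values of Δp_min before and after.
Original Δp_min = 1.481 × 10^-26 kg·m/s; new Δp'_min = 9.874 × 10^-28 kg·m/s; ratio Δp'_min/Δp_min = 1/15.

From the uncertainty principle ΔxΔp ≥ ℏ/2, the minimum momentum uncertainty is Δp_min = ℏ/(2Δx).

Original (Δx = 3.56 nm = 3.560e-09 m):
Δp_min = (1.055e-34 J·s)/(2 × 3.560e-09 m) = 1.481e-26 kg·m/s

When Δx → 15Δx:
Δp'_min = ℏ/(2 × 15Δx) = (1/15) × ℏ/(2Δx) = (1/15) × Δp_min
Δp'_min = 1/15 × 1.481e-26 kg·m/s = 9.874e-28 kg·m/s

Since Δp_min ∝ 1/Δx, when Δx is increased to 15 times its original value, Δp_min decreases to 1/15 of its original value.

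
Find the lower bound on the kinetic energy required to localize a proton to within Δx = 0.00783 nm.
84.612 meV

Localizing a particle requires giving it sufficient momentum uncertainty:

1. From uncertainty principle: Δp ≥ ℏ/(2Δx)
   Δp_min = (1.055e-34 J·s) / (2 × 7.830e-12 m)
   Δp_min = 6.734e-24 kg·m/s

2. This momentum uncertainty corresponds to kinetic energy:
   KE ≈ (Δp)²/(2m) = (6.734e-24)²/(2 × 1.673e-27 kg)
   KE = 1.356e-20 J = 84.612 meV

Tighter localization requires more energy.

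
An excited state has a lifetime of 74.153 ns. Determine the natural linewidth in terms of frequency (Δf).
1.073 MHz

Using the energy-time uncertainty principle and E = hf:
ΔEΔt ≥ ℏ/2
hΔf·Δt ≥ ℏ/2

The minimum frequency uncertainty is:
Δf = ℏ/(2hτ) = 1/(4πτ)
Δf = 1/(4π × 7.415e-08 s)
Δf = 1.073e+06 Hz = 1.073 MHz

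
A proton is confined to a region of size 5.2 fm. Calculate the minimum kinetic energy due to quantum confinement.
191.844 keV

Using the uncertainty principle:

1. Position uncertainty: Δx ≈ 5.200e-15 m
2. Minimum momentum uncertainty: Δp = ℏ/(2Δx) = 1.014e-20 kg·m/s
3. Minimum kinetic energy:
   KE = (Δp)²/(2m) = (1.014e-20)²/(2 × 1.673e-27 kg)
   KE = 3.074e-14 J = 191.844 keV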